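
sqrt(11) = 3.32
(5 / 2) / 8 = 5 / 16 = 0.31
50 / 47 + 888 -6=41504 / 47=883.06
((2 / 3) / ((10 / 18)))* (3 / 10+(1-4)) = -81 / 25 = -3.24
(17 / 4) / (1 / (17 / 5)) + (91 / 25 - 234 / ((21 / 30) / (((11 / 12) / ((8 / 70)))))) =-66579 / 25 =-2663.16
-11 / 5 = -2.20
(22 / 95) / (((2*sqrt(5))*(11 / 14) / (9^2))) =1134*sqrt(5) / 475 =5.34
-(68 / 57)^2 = -4624 / 3249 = -1.42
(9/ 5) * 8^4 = 36864/ 5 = 7372.80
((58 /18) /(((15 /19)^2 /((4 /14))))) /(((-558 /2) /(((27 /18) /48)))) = -10469 /63277200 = -0.00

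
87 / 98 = 0.89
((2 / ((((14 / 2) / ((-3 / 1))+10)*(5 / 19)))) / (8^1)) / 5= 57 / 2300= 0.02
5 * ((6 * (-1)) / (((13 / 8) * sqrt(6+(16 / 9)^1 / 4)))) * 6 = -2160 * sqrt(58) / 377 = -43.63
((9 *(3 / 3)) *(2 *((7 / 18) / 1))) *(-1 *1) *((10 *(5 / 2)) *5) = -875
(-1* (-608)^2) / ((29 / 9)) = -3326976 / 29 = -114723.31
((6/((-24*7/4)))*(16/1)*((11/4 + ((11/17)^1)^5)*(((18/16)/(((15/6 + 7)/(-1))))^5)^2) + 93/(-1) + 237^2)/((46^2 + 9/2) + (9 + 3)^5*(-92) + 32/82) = -349776125807346557669663570665/142779861499071771052839146749952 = -0.00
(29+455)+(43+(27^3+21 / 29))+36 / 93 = 18169789 / 899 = 20211.11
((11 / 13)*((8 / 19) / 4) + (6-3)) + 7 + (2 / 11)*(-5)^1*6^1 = 12592 / 2717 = 4.63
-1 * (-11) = 11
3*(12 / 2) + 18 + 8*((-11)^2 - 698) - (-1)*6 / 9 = -13738 / 3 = -4579.33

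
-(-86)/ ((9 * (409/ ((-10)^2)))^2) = 860000/ 13549761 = 0.06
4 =4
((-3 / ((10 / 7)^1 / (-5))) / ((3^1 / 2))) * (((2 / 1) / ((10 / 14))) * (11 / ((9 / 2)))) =2156 / 45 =47.91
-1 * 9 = -9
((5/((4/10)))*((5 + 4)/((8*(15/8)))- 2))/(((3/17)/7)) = -4165/6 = -694.17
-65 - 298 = -363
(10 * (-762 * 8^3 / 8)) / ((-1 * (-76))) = -121920 / 19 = -6416.84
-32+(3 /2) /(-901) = -57667 /1802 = -32.00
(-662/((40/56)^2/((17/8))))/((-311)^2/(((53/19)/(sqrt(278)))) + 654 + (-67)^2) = 28656718559/675374070178300 - 26854881712981*sqrt(278)/93876995754783700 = -0.00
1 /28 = 0.04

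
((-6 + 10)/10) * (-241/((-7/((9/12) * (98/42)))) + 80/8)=281/10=28.10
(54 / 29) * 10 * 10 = 5400 / 29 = 186.21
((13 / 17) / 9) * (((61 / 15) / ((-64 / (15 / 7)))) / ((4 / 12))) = -0.03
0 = 0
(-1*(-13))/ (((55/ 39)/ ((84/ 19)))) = 42588/ 1045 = 40.75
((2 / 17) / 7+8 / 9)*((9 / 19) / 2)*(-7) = -1.50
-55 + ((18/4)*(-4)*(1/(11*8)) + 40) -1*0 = -15.20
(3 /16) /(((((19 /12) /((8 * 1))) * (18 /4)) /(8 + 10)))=72 /19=3.79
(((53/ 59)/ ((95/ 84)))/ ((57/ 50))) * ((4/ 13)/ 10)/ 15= 0.00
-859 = -859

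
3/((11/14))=42/11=3.82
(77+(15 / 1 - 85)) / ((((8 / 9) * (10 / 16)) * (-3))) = -21 / 5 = -4.20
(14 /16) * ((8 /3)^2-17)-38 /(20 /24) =-19531 /360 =-54.25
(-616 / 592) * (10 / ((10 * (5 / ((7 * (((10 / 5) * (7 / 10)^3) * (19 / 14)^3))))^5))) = -82.97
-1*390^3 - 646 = -59319646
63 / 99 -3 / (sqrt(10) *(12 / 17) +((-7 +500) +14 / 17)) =612 *sqrt(10) / 70474585 +97722500 / 155044087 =0.63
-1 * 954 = -954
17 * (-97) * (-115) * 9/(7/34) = 58028310/7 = 8289758.57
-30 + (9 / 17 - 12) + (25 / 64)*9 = -41295 / 1088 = -37.95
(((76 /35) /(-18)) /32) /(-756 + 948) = -19 /967680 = -0.00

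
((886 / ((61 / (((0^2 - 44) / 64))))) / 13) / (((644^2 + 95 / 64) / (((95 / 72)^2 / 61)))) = -43978825 / 832015259067096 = -0.00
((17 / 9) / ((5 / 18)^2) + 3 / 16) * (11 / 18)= 36179 / 2400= 15.07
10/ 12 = 0.83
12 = 12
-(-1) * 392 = 392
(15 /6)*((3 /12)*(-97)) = -485 /8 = -60.62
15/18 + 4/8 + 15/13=97/39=2.49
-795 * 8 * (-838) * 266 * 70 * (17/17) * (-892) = -88520868307200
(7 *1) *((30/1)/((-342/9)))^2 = 1575/361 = 4.36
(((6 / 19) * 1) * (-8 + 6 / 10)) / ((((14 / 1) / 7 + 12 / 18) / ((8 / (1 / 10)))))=-1332 / 19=-70.11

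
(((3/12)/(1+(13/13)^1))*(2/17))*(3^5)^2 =59049/68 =868.37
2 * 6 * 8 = 96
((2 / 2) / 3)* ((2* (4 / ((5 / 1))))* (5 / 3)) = 0.89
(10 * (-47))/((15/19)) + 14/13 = -23176/39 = -594.26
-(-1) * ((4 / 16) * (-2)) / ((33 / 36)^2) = -72 / 121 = -0.60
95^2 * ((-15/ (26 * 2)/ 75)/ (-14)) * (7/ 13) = 1805/ 1352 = 1.34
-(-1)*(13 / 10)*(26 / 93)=169 / 465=0.36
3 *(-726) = -2178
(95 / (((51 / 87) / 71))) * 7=1369235 / 17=80543.24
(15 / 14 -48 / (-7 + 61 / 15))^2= 7209225 / 23716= 303.98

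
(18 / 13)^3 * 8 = 46656 / 2197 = 21.24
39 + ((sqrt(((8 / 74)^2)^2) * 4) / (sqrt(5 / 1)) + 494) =64 * sqrt(5) / 6845 + 533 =533.02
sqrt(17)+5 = 9.12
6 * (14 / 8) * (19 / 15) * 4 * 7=1862 / 5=372.40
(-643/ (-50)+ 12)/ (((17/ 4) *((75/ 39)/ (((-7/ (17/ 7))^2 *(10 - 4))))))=465573108/ 3070625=151.62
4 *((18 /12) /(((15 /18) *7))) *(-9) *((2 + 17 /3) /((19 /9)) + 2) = -34668 /665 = -52.13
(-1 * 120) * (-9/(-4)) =-270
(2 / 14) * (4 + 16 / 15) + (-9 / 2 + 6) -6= -793 / 210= -3.78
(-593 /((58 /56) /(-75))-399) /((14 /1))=176247 /58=3038.74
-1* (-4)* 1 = 4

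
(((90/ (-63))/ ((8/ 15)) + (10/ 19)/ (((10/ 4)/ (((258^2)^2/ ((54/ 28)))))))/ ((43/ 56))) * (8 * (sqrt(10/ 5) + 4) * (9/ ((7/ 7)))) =37053019733616 * sqrt(2)/ 817 + 148212078934464/ 817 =245548301063.18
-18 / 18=-1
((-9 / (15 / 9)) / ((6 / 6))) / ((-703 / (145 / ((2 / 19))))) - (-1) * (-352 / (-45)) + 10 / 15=63503 / 3330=19.07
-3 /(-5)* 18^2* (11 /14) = 5346 /35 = 152.74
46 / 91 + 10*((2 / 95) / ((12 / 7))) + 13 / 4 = 80467 / 20748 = 3.88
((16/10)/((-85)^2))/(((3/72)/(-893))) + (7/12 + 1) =-1371097/433500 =-3.16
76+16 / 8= 78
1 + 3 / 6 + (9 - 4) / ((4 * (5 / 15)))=21 / 4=5.25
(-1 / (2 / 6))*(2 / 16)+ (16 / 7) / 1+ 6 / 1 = 443 / 56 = 7.91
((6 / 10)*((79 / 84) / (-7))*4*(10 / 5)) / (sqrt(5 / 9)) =-474*sqrt(5) / 1225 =-0.87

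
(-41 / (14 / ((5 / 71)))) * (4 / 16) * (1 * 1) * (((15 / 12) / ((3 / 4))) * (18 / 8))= -3075 / 15904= -0.19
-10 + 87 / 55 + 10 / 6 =-1114 / 165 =-6.75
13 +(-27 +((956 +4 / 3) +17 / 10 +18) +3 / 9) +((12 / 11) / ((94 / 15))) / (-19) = 283891823 / 294690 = 963.36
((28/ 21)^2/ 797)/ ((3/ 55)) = 880/ 21519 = 0.04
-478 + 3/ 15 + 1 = -2384/ 5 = -476.80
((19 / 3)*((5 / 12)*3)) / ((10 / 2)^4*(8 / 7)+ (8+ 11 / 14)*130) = 133 / 31188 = 0.00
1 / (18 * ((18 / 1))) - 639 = -207035 / 324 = -639.00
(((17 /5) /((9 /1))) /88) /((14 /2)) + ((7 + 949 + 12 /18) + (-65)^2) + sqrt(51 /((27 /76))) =2 * sqrt(323) /3 + 143635817 /27720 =5193.65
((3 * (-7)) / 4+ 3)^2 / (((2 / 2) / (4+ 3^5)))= 20007 / 16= 1250.44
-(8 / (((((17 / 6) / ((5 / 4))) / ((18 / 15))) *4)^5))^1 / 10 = -59049 / 1817416960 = -0.00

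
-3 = -3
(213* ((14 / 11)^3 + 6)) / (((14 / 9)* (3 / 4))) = 13712940 / 9317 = 1471.82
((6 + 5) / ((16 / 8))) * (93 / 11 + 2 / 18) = 424 / 9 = 47.11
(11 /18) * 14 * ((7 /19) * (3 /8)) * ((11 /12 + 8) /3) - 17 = -221399 /16416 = -13.49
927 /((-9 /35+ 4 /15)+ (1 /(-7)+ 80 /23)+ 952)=0.97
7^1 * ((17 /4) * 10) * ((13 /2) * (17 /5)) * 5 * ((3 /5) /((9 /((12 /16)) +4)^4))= 78897 /262144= 0.30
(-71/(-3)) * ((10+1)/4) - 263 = -2375/12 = -197.92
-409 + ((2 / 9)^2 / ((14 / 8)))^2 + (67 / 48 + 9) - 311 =-3650074847 / 5143824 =-709.60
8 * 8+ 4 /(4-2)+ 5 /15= 199 /3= 66.33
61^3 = 226981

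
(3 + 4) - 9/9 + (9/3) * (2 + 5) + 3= 30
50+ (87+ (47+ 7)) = 191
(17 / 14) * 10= 85 / 7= 12.14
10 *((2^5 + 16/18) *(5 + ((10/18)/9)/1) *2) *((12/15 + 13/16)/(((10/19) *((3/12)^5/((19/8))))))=6028388096/243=24808181.47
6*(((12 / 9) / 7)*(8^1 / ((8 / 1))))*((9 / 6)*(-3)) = -5.14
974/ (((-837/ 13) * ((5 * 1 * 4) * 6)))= -0.13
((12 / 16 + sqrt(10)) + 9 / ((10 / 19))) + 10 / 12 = sqrt(10) + 1121 / 60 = 21.85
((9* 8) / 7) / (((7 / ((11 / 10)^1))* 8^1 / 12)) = 2.42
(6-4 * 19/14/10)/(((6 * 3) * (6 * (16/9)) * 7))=191/47040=0.00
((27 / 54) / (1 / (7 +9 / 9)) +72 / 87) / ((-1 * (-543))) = 140 / 15747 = 0.01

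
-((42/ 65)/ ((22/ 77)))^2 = -21609/ 4225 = -5.11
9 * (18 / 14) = 11.57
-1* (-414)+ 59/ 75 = 31109/ 75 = 414.79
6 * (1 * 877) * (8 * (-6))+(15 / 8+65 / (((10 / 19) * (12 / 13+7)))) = -208108235 / 824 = -252558.54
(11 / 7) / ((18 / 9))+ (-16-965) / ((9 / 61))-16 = -93299 / 14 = -6664.21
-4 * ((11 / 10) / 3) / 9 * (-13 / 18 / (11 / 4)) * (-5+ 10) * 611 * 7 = 222404 / 243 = 915.24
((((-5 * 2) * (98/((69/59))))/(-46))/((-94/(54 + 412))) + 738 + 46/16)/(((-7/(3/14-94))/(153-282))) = -21917426878217/19492592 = -1124397.76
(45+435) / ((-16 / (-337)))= 10110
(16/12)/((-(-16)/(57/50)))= 19/200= 0.10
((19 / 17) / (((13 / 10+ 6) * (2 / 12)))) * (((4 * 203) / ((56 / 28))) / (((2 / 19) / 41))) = 180276180 / 1241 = 145266.87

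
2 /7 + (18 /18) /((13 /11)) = 103 /91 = 1.13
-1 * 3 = -3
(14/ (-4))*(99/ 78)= -231/ 52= -4.44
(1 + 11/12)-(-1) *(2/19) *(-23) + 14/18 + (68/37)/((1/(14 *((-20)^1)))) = -13016441/25308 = -514.32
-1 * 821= -821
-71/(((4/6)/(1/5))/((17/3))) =-1207/10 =-120.70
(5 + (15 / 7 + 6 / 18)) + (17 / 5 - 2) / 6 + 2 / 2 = 1829 / 210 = 8.71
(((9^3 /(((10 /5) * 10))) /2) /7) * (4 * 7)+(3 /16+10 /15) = 17701 /240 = 73.75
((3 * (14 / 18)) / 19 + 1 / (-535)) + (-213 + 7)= -6278282 / 30495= -205.88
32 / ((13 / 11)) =352 / 13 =27.08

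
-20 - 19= -39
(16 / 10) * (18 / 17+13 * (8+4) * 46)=195216 / 17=11483.29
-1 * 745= -745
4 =4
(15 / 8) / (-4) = -15 / 32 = -0.47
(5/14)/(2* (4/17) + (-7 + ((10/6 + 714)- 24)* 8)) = 0.00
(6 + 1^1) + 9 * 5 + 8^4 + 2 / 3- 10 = 12416 / 3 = 4138.67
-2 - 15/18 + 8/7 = -71/42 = -1.69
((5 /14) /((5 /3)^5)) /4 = 243 /35000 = 0.01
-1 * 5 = -5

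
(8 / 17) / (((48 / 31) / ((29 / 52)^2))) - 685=-188902409 / 275808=-684.91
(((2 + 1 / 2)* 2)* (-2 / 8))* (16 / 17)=-20 / 17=-1.18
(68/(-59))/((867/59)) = -4/51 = -0.08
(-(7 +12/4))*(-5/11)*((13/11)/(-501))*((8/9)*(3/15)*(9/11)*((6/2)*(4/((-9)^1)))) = 4160/2000493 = 0.00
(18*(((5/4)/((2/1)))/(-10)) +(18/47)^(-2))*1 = 3689/648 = 5.69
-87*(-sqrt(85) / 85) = 9.44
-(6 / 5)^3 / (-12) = 18 / 125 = 0.14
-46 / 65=-0.71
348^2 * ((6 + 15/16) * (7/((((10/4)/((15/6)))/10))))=58811130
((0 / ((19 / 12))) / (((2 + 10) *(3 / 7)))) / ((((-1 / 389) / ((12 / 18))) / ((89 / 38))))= 0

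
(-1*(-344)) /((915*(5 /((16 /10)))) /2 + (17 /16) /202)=1111808 /4620767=0.24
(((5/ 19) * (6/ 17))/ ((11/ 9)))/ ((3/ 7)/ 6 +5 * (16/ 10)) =3780/ 401489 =0.01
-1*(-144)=144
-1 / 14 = -0.07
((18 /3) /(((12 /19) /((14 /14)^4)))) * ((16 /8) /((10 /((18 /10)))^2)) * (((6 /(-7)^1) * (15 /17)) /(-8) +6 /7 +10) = 8022807 /1190000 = 6.74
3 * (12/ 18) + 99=101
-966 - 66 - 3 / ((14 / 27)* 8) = -1032.72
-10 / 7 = -1.43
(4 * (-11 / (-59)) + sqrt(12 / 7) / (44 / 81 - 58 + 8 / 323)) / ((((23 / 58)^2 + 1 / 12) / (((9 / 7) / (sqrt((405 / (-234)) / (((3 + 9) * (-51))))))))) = -1188166482 * sqrt(46410) / 111729133355 + 1998216 * sqrt(2210) / 1253455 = 72.65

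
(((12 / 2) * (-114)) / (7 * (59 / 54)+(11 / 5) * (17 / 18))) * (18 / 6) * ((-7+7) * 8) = 0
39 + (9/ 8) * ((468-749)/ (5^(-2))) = -62913/ 8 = -7864.12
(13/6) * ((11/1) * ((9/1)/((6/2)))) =143/2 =71.50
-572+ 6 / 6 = -571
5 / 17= 0.29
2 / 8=1 / 4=0.25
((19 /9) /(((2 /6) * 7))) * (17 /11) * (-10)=-13.98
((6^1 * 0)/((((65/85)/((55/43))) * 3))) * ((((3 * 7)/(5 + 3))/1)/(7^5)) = 0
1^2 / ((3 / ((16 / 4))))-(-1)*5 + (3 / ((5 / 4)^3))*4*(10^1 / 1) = 5083 / 75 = 67.77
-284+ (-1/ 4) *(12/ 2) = -571/ 2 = -285.50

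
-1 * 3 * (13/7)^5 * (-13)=14480427/16807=861.57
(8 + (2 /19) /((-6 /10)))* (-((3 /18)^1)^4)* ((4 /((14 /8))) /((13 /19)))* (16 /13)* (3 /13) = -7136 /1245699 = -0.01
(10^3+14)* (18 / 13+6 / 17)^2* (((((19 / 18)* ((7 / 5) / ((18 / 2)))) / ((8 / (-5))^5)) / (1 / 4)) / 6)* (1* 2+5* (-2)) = 665000 / 2601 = 255.67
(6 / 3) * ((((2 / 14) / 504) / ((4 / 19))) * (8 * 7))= 19 / 126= 0.15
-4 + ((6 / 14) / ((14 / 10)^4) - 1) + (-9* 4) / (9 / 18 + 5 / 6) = -535949 / 16807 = -31.89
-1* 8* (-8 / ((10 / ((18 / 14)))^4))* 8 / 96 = 2187 / 1500625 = 0.00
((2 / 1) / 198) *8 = 8 / 99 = 0.08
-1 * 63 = -63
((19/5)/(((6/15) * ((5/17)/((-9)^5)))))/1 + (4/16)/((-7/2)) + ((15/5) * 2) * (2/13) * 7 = -867810721/455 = -1907276.31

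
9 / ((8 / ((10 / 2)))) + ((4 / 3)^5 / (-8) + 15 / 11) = 6.46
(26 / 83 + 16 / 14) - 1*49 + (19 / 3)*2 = -60791 / 1743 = -34.88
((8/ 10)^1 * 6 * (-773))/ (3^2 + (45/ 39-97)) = 42.72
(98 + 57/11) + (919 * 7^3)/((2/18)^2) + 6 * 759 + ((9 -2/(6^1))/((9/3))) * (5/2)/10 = 5056372511/198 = 25537234.90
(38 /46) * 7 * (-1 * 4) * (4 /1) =-2128 /23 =-92.52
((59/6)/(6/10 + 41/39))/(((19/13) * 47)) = 49855/575092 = 0.09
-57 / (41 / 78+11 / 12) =-988 / 25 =-39.52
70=70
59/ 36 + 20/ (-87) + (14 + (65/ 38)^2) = 1727533/ 94221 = 18.33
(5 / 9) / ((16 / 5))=25 / 144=0.17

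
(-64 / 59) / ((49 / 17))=-1088 / 2891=-0.38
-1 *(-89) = 89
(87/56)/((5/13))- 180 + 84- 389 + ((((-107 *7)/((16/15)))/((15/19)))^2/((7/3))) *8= 3037281739/1120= 2711858.70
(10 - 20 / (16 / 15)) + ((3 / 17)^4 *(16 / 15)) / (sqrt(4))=-14615311 / 1670420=-8.75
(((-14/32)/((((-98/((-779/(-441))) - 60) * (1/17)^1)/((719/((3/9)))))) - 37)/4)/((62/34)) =831305219/59492224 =13.97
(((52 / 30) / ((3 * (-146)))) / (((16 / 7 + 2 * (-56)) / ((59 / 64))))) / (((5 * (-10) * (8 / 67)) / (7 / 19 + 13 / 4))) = -3956953 / 196340613120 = -0.00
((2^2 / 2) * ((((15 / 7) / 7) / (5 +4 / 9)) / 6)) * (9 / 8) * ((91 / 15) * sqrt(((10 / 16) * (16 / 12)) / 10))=117 * sqrt(3) / 5488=0.04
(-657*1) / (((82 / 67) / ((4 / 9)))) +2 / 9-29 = -98657 / 369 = -267.36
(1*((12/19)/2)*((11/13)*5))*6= 1980/247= 8.02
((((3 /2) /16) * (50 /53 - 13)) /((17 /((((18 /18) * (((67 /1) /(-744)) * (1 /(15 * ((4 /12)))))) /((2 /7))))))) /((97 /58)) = 8691039 /3467912960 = 0.00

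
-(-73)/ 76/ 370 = 73/ 28120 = 0.00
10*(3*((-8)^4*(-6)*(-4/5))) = 589824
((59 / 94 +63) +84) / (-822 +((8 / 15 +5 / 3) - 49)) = -69385 / 408336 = -0.17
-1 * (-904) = 904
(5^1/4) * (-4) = -5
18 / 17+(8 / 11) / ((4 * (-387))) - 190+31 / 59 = -804494123 / 4269771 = -188.42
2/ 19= 0.11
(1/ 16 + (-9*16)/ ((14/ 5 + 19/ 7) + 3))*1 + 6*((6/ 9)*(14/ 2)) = 26581/ 2384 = 11.15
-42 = -42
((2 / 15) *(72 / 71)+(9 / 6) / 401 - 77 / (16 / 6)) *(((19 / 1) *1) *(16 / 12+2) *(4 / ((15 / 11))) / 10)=-2279894683 / 4270650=-533.85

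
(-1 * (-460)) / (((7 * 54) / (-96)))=-7360 / 63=-116.83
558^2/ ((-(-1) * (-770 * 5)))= -155682/ 1925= -80.87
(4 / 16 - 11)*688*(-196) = 1449616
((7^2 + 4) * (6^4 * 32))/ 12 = 183168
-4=-4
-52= -52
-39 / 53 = -0.74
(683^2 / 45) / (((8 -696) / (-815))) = 76037707 / 6192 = 12279.99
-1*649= -649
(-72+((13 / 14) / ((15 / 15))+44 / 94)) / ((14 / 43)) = -1997651 / 9212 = -216.85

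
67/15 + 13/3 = 8.80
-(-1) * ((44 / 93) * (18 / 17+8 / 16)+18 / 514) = 313891 / 406317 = 0.77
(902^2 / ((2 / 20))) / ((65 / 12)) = 1502038.15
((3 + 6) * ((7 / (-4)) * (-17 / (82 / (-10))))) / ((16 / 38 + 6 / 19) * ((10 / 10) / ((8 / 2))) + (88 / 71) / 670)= -2420004825 / 13789694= -175.49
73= 73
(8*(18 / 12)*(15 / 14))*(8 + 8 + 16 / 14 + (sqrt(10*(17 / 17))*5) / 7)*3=1350*sqrt(10) / 49 + 32400 / 49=748.35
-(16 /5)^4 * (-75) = 196608 /25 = 7864.32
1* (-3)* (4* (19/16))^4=-390963/256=-1527.20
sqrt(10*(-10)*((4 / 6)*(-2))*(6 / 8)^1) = 10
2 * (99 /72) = 11 /4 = 2.75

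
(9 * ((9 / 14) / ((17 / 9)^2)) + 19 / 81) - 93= -29870203 / 327726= -91.14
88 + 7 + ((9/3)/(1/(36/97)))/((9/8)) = 95.99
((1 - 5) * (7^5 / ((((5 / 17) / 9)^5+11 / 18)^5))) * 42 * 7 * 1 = -2620192930666547558004283434024570454705060556878274011355749632 / 11298916039430731604510942757878303240736043618362048757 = -231897725.54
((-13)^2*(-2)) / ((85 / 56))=-18928 / 85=-222.68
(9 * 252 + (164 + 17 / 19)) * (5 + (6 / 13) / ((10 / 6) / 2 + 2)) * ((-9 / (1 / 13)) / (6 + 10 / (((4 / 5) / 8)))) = -13864.26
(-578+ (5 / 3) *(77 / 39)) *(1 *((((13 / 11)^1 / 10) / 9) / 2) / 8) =-67241 / 142560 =-0.47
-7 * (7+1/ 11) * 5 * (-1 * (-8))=-21840/ 11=-1985.45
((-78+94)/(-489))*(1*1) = -16/489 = -0.03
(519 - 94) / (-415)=-85 / 83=-1.02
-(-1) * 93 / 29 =93 / 29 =3.21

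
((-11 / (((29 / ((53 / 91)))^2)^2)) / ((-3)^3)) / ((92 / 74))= 3211425767 / 60239194602872922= 0.00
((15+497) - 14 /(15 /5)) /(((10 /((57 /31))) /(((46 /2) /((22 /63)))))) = 20951091 /3410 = 6144.01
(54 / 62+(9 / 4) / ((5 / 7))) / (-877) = -2493 / 543740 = -0.00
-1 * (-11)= 11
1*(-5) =-5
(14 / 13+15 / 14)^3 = 59776471 / 6028568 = 9.92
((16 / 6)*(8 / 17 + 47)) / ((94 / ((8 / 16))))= 0.67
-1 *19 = -19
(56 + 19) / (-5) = -15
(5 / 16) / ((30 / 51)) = 17 / 32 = 0.53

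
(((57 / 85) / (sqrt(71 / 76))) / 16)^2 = 61731 / 32830400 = 0.00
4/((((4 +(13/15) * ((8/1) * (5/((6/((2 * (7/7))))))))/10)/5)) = 90/7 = 12.86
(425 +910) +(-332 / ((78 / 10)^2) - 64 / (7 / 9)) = 13279549 / 10647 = 1247.26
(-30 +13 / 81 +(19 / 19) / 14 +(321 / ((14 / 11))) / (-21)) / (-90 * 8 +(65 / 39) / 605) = 20063978 / 345777957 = 0.06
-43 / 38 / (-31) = 43 / 1178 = 0.04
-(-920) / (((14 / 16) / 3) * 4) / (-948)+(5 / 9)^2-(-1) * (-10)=-471365 / 44793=-10.52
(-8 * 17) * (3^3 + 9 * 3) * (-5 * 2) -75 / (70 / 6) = 514035 / 7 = 73433.57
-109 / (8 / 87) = -9483 / 8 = -1185.38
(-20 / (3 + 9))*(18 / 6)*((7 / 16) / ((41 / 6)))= -105 / 328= -0.32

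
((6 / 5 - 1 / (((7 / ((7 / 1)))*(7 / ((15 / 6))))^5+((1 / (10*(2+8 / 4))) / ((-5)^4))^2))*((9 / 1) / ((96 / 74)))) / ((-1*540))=-11881880300111 / 774466560007200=-0.02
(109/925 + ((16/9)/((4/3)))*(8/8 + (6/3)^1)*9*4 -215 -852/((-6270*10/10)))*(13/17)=-177801312/3286525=-54.10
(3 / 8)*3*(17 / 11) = 153 / 88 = 1.74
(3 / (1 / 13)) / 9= 13 / 3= 4.33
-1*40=-40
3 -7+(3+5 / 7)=-2 / 7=-0.29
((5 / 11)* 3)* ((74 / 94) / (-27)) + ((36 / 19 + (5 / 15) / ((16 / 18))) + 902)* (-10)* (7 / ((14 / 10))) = -15988768985 / 353628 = -45213.53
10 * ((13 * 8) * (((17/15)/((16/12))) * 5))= 4420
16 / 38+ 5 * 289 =27463 / 19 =1445.42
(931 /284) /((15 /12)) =931 /355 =2.62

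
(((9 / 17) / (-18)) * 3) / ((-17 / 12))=18 / 289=0.06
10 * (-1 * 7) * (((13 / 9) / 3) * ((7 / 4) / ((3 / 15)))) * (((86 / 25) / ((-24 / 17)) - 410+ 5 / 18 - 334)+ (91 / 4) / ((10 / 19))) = 805983997 / 3888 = 207300.41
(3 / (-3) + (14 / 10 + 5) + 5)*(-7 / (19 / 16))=-5824 / 95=-61.31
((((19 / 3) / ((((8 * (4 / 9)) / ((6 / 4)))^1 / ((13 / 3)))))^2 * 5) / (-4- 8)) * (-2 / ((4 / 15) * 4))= 13727025 / 131072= 104.73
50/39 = 1.28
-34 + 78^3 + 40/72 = 474518.56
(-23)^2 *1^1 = 529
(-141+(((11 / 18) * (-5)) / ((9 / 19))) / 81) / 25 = -1851247 / 328050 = -5.64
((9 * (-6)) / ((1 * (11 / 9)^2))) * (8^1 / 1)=-34992 / 121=-289.19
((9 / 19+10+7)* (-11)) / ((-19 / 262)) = 956824 / 361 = 2650.48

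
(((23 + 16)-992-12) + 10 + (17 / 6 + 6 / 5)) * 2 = -28529 / 15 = -1901.93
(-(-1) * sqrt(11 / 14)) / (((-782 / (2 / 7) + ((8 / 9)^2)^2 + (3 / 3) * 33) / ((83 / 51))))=-181521 * sqrt(154) / 4221369824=-0.00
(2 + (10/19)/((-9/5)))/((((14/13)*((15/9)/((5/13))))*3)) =0.12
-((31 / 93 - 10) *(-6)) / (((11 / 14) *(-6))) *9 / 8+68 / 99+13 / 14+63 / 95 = 385901 / 23940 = 16.12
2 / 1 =2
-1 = -1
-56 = -56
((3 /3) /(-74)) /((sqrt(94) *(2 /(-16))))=2 *sqrt(94) /1739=0.01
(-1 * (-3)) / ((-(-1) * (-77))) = -3 / 77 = -0.04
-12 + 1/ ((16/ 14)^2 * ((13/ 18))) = -4551/ 416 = -10.94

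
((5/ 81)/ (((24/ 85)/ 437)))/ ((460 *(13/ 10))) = 8075/ 50544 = 0.16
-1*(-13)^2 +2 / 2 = -168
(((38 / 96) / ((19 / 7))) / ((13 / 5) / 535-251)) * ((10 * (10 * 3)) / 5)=-13375 / 383664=-0.03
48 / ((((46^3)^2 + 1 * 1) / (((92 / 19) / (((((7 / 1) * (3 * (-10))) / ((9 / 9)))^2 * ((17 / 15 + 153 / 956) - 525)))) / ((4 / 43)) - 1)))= -1678027680256 / 331210346103021239855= -0.00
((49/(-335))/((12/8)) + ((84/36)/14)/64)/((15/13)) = -0.08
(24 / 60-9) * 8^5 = -1409024 / 5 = -281804.80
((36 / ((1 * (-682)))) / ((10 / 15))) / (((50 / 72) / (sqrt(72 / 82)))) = -5832 * sqrt(41) / 349525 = -0.11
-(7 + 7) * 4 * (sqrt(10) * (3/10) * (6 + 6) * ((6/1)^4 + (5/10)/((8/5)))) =-1306683 * sqrt(10)/5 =-826418.89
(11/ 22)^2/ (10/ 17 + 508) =17/ 34584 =0.00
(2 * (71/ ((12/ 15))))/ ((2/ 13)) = 4615/ 4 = 1153.75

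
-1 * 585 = -585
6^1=6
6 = 6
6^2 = 36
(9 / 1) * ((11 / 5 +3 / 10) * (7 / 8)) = 315 / 16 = 19.69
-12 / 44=-3 / 11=-0.27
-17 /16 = -1.06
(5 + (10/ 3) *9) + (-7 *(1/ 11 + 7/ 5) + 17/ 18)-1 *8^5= -32415067/ 990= -32742.49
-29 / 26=-1.12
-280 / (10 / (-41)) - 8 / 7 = 1146.86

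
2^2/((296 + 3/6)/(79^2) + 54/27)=49928/25557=1.95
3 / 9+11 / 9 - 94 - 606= -6286 / 9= -698.44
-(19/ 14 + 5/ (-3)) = 13/ 42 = 0.31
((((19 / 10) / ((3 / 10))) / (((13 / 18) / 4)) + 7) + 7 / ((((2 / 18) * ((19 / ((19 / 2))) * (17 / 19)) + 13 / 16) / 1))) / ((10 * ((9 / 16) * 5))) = 1.74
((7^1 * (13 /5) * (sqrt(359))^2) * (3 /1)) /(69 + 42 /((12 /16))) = 98007 /625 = 156.81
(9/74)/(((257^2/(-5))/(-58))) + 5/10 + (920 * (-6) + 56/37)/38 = -144.72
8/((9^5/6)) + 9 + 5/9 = 188098/19683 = 9.56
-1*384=-384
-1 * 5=-5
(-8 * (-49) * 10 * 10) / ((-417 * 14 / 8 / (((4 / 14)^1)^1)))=-6400 / 417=-15.35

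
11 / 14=0.79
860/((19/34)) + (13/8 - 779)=115759/152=761.57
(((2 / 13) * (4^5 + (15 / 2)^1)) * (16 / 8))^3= 70240512376 / 2197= 31971102.58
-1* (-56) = 56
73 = 73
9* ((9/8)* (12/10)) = 243/20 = 12.15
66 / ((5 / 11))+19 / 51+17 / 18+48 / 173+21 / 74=720207548 / 4896765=147.08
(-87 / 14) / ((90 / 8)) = -58 / 105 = -0.55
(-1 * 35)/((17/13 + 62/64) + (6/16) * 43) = -2912/1531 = -1.90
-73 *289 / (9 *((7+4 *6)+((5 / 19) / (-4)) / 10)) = -3206744 / 42399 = -75.63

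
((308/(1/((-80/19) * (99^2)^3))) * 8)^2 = 34441631527108152557738597607014400/361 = 95406181515535048636395010000000.00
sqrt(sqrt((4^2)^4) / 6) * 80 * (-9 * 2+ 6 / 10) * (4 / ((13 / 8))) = -118784 * sqrt(6) / 13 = -22381.55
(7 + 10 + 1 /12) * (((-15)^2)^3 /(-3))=-259453125 /4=-64863281.25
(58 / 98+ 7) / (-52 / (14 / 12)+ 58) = 186 / 329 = 0.57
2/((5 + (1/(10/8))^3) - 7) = -125/93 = -1.34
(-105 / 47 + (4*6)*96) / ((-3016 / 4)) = -108183 / 35438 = -3.05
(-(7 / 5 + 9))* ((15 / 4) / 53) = -39 / 53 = -0.74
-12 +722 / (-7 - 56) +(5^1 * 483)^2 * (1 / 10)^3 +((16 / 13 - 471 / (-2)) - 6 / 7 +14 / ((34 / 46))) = 3376928687 / 556920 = 6063.58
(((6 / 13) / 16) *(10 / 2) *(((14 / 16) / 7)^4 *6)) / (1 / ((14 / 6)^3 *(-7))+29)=108045 / 14824669184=0.00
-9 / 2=-4.50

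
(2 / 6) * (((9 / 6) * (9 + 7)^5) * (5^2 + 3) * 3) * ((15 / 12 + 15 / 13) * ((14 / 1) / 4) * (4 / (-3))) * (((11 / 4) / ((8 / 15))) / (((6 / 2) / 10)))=-110387200000 / 13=-8491323076.92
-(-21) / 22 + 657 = 14475 / 22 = 657.95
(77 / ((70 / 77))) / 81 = 847 / 810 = 1.05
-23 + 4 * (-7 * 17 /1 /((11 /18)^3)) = -2806645 /1331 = -2108.67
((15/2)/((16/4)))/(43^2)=15/14792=0.00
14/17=0.82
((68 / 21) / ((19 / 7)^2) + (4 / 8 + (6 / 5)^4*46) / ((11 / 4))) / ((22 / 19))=131441381 / 4310625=30.49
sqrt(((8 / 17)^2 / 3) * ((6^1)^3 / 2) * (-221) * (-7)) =48 * sqrt(1547) / 17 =111.05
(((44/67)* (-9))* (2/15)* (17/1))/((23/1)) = -0.58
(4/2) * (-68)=-136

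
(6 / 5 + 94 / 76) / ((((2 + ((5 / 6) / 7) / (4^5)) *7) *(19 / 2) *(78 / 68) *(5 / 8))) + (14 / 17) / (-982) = 0.02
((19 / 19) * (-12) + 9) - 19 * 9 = -174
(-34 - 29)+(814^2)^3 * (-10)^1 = -2909018139426847423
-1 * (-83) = 83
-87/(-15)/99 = 29/495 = 0.06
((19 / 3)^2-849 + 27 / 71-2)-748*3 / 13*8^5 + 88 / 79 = -3712469367241 / 656253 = -5657070.32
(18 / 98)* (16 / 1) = 144 / 49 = 2.94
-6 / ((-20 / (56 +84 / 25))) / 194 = 1113 / 12125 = 0.09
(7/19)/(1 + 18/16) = 56/323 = 0.17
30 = 30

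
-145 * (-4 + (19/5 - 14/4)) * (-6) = -3219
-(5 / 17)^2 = -25 / 289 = -0.09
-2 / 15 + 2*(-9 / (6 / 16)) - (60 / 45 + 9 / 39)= -9691 / 195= -49.70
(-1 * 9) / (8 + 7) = -3 / 5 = -0.60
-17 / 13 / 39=-17 / 507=-0.03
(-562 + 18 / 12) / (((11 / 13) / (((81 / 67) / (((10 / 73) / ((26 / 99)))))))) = -124467993 / 81070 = -1535.32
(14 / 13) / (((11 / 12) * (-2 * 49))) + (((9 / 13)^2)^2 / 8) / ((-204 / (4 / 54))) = -7177245 / 598181584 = -0.01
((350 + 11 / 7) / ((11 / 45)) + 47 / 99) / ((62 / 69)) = 11465891 / 7161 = 1601.16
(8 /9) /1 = 0.89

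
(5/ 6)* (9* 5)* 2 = 75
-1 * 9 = -9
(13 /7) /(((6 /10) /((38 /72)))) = 1235 /756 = 1.63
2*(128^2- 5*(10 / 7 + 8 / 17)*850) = 116376 / 7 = 16625.14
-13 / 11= -1.18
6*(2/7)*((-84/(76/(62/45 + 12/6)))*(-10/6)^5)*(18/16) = 92.59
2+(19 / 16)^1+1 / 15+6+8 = 4141 / 240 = 17.25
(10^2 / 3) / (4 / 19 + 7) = 4.62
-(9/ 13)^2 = -81/ 169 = -0.48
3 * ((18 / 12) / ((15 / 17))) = 51 / 10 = 5.10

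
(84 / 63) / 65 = 4 / 195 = 0.02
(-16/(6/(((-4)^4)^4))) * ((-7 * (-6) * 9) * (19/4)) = -20564303413248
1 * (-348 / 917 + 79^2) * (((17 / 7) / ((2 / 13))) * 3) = 3794116287 / 12838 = 295537.96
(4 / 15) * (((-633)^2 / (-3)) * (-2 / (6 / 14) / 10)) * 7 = 8726116 / 75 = 116348.21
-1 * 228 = -228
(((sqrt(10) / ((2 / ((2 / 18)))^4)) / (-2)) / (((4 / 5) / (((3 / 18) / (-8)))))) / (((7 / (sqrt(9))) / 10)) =25 * sqrt(10) / 47029248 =0.00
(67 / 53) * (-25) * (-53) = 1675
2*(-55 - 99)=-308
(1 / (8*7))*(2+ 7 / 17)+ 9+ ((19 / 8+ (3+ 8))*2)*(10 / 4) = 36137 / 476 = 75.92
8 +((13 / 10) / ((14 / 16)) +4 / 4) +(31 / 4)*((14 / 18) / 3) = 47231 / 3780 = 12.49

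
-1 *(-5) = 5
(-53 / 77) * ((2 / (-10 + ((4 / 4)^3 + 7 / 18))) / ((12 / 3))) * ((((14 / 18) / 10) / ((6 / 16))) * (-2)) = -0.02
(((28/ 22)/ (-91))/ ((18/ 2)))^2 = 4/ 1656369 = 0.00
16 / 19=0.84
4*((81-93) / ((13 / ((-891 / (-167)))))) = -42768 / 2171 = -19.70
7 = 7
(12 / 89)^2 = 144 / 7921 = 0.02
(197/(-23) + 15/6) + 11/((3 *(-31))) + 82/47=-892495/201066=-4.44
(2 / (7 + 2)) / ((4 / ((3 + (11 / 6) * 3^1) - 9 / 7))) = 101 / 252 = 0.40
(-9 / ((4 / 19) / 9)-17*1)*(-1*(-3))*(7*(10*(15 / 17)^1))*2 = -148883.82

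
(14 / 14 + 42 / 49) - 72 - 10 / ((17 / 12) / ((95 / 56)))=-1396 / 17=-82.12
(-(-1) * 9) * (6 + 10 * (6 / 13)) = 1242 / 13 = 95.54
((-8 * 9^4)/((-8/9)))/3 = 19683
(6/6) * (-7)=-7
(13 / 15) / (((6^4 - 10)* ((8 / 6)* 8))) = 13 / 205760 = 0.00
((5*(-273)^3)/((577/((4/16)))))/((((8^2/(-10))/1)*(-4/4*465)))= -33910695/2289536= -14.81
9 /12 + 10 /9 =67 /36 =1.86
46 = 46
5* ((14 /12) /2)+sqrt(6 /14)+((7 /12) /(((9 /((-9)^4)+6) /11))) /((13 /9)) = sqrt(21) /7+178273 /48750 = 4.31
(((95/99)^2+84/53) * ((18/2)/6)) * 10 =6508045/173151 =37.59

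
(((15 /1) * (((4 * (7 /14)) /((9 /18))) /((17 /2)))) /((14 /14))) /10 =12 /17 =0.71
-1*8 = -8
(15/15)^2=1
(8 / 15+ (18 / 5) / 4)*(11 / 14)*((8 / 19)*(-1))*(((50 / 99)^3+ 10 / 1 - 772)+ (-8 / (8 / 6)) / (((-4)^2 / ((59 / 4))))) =1024583090777 / 2815631280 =363.89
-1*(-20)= 20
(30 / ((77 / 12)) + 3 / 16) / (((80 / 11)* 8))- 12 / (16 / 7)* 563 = -211862169 / 71680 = -2955.67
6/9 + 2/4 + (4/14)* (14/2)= 3.17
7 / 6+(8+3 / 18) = 28 / 3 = 9.33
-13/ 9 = -1.44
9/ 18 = 1/ 2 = 0.50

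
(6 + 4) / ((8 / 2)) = 5 / 2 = 2.50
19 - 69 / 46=35 / 2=17.50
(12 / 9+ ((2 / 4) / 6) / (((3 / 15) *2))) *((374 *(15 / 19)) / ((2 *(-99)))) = -3145 / 1368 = -2.30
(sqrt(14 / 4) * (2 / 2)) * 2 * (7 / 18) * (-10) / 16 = -35 * sqrt(14) / 144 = -0.91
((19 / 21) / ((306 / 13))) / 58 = 247 / 372708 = 0.00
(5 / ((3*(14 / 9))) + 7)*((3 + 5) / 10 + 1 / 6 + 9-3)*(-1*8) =-47234 / 105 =-449.85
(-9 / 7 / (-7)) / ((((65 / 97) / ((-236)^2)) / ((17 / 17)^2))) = 48622608 / 3185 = 15266.12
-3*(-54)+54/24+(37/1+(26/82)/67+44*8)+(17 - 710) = -1535521/10988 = -139.75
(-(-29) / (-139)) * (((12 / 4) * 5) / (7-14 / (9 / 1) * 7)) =783 / 973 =0.80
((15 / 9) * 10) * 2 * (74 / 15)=1480 / 9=164.44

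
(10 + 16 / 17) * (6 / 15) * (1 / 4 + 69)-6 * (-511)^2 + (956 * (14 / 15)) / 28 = -399429721 / 255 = -1566391.06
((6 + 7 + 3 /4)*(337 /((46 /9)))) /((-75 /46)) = -11121 /20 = -556.05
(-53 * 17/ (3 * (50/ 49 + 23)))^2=1949134201/ 12467961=156.33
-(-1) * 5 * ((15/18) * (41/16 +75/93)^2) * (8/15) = 1551245/61504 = 25.22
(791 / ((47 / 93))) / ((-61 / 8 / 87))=-51199848 / 2867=-17858.34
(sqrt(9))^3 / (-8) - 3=-51 / 8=-6.38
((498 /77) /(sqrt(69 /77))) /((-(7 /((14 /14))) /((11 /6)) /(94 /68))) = -3901 * sqrt(5313) /114954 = -2.47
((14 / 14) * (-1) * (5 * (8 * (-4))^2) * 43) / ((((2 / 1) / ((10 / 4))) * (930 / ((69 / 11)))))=-632960 / 341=-1856.19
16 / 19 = 0.84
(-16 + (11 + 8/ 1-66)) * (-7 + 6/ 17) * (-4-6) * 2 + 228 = -8147.29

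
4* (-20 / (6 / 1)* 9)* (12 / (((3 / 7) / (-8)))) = 26880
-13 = -13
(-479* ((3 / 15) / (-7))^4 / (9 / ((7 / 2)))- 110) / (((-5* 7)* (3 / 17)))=7215870643 / 405168750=17.81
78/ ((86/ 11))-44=-1463/ 43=-34.02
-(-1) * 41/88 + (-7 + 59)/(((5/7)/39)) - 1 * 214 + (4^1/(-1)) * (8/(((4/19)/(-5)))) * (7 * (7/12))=7562279/1320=5729.00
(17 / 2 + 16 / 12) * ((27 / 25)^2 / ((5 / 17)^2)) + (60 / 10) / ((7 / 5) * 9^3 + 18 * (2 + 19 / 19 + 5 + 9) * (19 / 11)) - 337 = -181418089157 / 887531250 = -204.41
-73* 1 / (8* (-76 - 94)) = 73 / 1360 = 0.05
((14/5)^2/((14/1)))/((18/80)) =112/45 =2.49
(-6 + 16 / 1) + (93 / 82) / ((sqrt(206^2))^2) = 34797613 / 3479752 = 10.00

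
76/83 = 0.92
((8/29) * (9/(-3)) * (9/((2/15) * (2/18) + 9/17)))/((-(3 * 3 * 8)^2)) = 765/289768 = 0.00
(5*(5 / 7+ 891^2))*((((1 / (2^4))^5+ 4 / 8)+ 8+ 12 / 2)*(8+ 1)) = 950548553659305 / 1835008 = 518007852.64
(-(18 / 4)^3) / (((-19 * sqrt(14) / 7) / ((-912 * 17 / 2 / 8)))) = -8694.44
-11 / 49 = -0.22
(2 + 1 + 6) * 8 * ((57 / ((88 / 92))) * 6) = 283176 / 11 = 25743.27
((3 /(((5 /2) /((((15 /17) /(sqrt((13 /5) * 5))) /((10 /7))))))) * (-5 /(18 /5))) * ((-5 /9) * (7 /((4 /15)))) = 6125 * sqrt(13) /5304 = 4.16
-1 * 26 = -26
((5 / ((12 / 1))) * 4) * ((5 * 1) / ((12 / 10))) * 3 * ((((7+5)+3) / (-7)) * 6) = -267.86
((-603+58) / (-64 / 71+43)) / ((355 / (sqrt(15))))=-109* sqrt(15) / 2989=-0.14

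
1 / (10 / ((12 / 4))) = 3 / 10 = 0.30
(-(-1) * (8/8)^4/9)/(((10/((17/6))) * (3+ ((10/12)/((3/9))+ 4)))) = 17/5130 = 0.00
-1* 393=-393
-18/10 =-9/5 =-1.80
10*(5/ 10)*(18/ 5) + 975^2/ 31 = 951183/ 31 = 30683.32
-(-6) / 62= 3 / 31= 0.10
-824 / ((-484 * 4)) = 103 / 242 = 0.43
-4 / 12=-1 / 3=-0.33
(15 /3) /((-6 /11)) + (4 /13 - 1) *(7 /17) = -12533 /1326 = -9.45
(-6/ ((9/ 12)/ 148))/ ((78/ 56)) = -33152/ 39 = -850.05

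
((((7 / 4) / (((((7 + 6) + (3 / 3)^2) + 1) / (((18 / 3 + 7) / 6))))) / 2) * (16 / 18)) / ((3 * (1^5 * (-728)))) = -1 / 19440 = -0.00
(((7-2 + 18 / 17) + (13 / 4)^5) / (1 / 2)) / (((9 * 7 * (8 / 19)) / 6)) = 5806267 / 34816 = 166.77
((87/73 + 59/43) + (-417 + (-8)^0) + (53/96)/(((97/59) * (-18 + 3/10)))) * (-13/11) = 235666171039/482301072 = 488.63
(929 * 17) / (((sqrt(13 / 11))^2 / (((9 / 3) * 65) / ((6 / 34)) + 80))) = 205861755 / 13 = 15835519.62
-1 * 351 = -351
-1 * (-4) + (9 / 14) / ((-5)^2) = 1409 / 350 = 4.03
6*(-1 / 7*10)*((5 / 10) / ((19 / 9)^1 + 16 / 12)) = -270 / 217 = -1.24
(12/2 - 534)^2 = 278784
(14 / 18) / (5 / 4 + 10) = 28 / 405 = 0.07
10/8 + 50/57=485/228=2.13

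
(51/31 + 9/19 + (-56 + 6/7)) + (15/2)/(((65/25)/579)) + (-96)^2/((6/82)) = 13675159703/107198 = 127569.17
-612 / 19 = -32.21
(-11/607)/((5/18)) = -198/3035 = -0.07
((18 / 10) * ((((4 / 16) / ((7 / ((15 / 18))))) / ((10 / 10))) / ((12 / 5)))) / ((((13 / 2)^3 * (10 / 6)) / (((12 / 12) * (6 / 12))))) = 3 / 123032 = 0.00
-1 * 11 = -11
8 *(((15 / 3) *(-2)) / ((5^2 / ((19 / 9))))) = -304 / 45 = -6.76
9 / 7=1.29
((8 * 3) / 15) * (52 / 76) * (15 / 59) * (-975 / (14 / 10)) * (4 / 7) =-6084000 / 54929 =-110.76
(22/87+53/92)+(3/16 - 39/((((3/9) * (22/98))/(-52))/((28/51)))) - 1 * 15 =88998111317/5986992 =14865.25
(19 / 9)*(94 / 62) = 893 / 279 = 3.20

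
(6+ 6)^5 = 248832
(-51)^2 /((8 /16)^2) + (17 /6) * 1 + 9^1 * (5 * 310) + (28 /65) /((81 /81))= 9499333 /390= 24357.26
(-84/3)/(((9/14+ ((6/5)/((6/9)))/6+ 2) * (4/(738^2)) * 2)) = -66718890/103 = -647756.21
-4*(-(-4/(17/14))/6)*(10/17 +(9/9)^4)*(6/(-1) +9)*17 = -3024/17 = -177.88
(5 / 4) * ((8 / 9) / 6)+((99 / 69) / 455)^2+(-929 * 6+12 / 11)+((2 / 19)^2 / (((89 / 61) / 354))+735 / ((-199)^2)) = -5570.02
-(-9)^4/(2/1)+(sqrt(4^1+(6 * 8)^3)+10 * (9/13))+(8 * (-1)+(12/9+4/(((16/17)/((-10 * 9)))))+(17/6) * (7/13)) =-285575/78+2 * sqrt(27649) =-3328.66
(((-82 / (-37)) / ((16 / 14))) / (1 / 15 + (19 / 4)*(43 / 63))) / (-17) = -90405 / 2622301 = -0.03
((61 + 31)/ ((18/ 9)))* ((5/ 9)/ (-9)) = -230/ 81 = -2.84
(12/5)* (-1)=-12/5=-2.40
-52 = -52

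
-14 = -14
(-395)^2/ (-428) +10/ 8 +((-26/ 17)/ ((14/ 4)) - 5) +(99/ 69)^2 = -4939637303/ 13471514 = -366.67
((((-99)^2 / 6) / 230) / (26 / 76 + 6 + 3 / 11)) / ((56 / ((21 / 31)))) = 2048409 / 157715600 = 0.01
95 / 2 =47.50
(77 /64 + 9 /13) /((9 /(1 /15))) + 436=48973097 /112320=436.01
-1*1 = -1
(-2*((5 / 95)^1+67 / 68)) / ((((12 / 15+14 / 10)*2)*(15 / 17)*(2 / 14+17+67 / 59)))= -184611 / 6310964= -0.03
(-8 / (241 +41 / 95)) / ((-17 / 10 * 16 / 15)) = 7125 / 389912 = 0.02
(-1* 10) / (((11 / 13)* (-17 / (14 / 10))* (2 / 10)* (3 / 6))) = 1820 / 187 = 9.73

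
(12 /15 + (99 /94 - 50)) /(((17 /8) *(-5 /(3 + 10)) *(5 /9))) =10590372 /99875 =106.04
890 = 890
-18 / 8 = -9 / 4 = -2.25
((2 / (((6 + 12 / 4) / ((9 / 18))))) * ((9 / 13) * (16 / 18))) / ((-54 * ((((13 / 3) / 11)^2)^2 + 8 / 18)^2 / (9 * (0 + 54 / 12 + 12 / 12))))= -1145962577826 / 4013522184997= -0.29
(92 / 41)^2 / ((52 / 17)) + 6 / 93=1158838 / 677443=1.71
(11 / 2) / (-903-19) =-11 / 1844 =-0.01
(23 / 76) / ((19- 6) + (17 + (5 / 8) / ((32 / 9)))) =1472 / 146775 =0.01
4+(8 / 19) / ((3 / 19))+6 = 38 / 3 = 12.67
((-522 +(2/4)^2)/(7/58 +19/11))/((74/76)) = -12649307/43623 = -289.97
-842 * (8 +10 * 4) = -40416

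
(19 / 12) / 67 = 19 / 804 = 0.02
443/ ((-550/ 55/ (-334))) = 73981/ 5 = 14796.20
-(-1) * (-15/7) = -15/7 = -2.14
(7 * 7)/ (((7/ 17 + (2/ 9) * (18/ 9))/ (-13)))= -97461/ 131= -743.98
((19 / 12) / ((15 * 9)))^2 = 361 / 2624400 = 0.00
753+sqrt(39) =759.24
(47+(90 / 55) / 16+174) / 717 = 19457 / 63096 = 0.31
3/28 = 0.11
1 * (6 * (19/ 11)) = 114/ 11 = 10.36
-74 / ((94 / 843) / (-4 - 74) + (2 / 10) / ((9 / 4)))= -846.11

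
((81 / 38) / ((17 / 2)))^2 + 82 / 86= 4559612 / 4486147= 1.02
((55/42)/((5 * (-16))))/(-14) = 11/9408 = 0.00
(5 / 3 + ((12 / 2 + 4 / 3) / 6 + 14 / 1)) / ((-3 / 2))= -304 / 27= -11.26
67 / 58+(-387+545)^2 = 24965.16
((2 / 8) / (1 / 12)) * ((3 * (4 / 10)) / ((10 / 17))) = 153 / 25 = 6.12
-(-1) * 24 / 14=12 / 7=1.71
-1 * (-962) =962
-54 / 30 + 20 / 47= -323 / 235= -1.37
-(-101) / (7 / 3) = 303 / 7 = 43.29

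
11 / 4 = 2.75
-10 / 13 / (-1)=10 / 13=0.77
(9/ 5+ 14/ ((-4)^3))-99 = -97.42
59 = 59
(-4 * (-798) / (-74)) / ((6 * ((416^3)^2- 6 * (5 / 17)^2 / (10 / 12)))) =-2023 / 1458397643698146506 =-0.00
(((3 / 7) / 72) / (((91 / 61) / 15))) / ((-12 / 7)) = -305 / 8736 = -0.03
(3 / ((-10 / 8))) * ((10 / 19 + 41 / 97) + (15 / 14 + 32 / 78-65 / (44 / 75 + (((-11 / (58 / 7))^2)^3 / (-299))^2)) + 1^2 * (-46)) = 370.32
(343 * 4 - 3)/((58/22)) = 15059/29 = 519.28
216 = 216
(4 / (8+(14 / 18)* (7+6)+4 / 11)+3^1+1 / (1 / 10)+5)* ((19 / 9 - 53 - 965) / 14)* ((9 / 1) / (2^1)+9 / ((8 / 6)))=-761566185 / 51212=-14870.85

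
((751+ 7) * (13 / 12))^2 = 24275329 / 36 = 674314.69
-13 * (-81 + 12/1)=897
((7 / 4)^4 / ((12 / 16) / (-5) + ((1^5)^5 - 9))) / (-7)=1715 / 10432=0.16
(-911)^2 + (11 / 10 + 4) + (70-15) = 8299811 / 10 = 829981.10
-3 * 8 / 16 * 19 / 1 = -57 / 2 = -28.50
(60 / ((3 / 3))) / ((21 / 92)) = 1840 / 7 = 262.86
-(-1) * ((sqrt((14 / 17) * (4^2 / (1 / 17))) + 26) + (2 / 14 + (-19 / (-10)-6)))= 4 * sqrt(14) + 1543 / 70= 37.01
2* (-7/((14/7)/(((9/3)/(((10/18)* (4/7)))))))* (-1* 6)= 3969/10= 396.90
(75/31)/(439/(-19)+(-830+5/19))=-1425/502324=-0.00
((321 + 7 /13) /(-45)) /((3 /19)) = -15884 /351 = -45.25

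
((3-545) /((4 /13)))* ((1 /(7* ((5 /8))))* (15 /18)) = -7046 /21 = -335.52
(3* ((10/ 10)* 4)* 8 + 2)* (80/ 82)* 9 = 35280/ 41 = 860.49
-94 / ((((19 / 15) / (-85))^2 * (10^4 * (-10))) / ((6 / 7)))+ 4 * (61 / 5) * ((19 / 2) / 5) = 96.35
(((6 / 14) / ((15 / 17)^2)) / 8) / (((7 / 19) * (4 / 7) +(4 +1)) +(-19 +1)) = -5491 / 1020600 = -0.01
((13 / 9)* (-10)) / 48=-65 / 216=-0.30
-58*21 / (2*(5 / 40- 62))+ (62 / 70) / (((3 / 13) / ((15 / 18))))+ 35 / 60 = 188831 / 13860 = 13.62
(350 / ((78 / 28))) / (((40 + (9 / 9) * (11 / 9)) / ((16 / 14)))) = 2400 / 689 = 3.48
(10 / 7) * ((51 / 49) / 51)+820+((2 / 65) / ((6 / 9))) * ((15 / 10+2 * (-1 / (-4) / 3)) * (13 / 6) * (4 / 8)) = 3375583 / 4116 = 820.11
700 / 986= 350 / 493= 0.71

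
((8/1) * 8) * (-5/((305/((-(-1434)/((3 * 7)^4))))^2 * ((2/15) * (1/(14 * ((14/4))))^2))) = -7311488/2170991403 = -0.00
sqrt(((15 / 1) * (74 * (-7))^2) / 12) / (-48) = -259 * sqrt(5) / 48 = -12.07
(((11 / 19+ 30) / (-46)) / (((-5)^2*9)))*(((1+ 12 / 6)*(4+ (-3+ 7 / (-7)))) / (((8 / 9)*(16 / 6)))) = 0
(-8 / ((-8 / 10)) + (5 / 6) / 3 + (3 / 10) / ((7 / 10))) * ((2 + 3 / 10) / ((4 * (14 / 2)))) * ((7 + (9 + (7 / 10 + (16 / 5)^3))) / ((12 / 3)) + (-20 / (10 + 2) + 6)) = 1554483727 / 105840000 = 14.69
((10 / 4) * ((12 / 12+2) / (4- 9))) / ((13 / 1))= -3 / 26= -0.12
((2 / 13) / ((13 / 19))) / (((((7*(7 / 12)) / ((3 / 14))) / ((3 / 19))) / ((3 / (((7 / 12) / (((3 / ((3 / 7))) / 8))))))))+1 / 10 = 62827 / 579670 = 0.11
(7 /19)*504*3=10584 /19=557.05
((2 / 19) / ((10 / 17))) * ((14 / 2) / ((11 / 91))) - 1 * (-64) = 77709 / 1045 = 74.36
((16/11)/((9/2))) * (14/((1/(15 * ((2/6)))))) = 2240/99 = 22.63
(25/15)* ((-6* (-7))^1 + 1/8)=70.21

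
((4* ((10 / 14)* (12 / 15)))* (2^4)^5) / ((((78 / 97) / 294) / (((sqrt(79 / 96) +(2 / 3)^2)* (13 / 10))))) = 22783459328 / 45 +711983104* sqrt(474) / 15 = 1539697054.89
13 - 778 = -765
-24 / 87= -8 / 29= -0.28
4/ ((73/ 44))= 176/ 73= 2.41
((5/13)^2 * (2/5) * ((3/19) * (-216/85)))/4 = -324/54587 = -0.01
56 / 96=7 / 12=0.58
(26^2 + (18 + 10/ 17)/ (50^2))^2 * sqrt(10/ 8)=51589441091241 * sqrt(5)/ 225781250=510925.94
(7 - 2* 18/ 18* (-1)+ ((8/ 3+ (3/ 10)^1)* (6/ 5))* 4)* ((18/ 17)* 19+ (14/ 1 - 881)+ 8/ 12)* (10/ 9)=-50148434/ 2295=-21851.17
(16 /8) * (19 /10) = 19 /5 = 3.80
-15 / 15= -1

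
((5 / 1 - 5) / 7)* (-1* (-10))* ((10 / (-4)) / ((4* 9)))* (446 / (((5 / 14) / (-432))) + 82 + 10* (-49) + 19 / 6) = 0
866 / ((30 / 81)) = 2338.20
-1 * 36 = -36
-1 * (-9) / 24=0.38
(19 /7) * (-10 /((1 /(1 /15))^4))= -0.00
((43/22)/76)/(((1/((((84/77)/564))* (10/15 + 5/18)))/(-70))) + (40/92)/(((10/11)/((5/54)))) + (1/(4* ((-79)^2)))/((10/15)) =68771294917/1675107192132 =0.04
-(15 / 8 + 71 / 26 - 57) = 5449 / 104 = 52.39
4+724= 728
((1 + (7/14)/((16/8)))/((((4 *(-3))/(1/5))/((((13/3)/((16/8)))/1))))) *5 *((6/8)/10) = -13/768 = -0.02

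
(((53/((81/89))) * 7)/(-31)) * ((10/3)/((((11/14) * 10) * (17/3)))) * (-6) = 924532/156519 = 5.91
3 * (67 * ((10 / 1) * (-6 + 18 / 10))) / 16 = -4221 / 8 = -527.62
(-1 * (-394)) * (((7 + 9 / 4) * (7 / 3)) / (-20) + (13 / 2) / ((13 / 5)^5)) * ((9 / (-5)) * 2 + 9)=-12450536127 / 5712200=-2179.64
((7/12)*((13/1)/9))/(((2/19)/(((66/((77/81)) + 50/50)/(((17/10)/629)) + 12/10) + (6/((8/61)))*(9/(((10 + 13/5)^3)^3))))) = 74541603704325338260147/357344323585230240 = 208598.82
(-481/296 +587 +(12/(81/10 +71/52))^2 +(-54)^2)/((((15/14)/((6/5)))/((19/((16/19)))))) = 88520.36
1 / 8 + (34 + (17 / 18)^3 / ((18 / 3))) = 1199015 / 34992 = 34.27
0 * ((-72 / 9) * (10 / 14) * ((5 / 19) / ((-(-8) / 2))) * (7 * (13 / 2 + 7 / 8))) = 0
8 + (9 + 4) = 21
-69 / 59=-1.17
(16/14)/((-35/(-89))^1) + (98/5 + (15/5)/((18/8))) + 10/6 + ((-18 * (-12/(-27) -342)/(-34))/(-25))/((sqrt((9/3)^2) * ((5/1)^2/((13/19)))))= 758868263/29675625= 25.57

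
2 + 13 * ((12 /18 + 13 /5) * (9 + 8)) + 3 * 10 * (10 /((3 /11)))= 27359 /15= 1823.93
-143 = -143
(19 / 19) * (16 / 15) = 16 / 15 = 1.07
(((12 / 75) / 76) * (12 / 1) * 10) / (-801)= -8 / 25365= -0.00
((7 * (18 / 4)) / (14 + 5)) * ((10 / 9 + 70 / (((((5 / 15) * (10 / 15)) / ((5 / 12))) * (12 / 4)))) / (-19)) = -595 / 152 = -3.91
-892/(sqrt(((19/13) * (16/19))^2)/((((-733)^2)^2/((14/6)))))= -89665905229433.46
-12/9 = -4/3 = -1.33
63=63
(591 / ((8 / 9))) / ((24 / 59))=104607 / 64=1634.48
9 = 9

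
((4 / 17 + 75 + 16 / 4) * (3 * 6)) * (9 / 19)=218214 / 323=675.59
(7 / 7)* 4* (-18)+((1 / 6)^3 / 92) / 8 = -11446271 / 158976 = -72.00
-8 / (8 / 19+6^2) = -38 / 173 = -0.22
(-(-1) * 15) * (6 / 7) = 90 / 7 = 12.86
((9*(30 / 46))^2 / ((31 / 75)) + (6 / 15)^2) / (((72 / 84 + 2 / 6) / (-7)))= -5032908237 / 10249375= -491.05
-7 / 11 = -0.64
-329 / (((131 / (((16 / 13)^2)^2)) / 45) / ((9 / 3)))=-2910781440 / 3741491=-777.97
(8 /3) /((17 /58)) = 464 /51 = 9.10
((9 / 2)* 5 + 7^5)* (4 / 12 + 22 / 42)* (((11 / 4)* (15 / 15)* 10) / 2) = 5553735 / 28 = 198347.68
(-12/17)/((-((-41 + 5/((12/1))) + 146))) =144/21505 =0.01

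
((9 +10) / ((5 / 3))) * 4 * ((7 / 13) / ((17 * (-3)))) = -532 / 1105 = -0.48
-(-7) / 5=7 / 5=1.40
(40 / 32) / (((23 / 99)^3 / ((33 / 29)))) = 160099335 / 1411372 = 113.44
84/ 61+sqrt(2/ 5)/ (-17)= 84/ 61 -sqrt(10)/ 85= 1.34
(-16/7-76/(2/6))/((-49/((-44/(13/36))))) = -196416/343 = -572.64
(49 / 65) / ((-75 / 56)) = -0.56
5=5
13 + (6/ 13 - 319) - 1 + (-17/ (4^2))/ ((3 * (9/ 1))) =-1721741/ 5616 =-306.58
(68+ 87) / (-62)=-5 / 2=-2.50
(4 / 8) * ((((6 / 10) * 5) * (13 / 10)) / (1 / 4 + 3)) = 3 / 5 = 0.60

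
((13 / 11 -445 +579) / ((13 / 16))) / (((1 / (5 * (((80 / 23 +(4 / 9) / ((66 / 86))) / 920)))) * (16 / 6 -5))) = -6340568 / 4032567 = -1.57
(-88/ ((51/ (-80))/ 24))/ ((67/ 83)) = 4674560/ 1139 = 4104.09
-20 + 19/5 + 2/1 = -71/5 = -14.20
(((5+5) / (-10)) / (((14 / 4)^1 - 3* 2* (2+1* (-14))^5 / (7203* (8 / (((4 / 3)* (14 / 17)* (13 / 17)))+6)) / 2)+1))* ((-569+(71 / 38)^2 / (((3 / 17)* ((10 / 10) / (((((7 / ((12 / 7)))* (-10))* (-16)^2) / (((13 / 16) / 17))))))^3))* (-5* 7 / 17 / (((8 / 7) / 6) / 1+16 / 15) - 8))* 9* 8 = -73668548809624948369658555136375452 / 178495588066653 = -412719157977820596512.24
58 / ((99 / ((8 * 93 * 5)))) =71920 / 33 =2179.39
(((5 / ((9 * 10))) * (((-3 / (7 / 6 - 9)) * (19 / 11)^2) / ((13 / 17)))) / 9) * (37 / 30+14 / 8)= 1098523 / 39922740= 0.03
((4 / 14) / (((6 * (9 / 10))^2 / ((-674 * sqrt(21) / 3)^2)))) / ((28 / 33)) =62462950 / 5103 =12240.44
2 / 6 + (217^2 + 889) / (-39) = -47965 / 39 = -1229.87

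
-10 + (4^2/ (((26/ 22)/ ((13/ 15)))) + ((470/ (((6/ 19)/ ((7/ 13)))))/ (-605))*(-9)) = 322193/ 23595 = 13.66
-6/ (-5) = 6/ 5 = 1.20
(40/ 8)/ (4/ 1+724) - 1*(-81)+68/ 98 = 416347/ 5096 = 81.70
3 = 3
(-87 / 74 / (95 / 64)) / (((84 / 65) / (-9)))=27144 / 4921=5.52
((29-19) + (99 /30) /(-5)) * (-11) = -5137 /50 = -102.74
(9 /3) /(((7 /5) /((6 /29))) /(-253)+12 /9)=22770 /9917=2.30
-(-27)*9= 243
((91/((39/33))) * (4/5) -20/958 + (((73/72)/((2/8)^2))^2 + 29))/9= 68623717/1745955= 39.30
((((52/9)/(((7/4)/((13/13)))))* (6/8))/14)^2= 676/21609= 0.03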